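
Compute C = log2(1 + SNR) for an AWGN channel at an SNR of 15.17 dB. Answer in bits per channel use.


SNR_linear = 10^(15.17/10) = 32.8852; C = log2(1 + SNR_linear) = log2(1 + 32.8852) = 5.0826

5.0826 bits/channel use


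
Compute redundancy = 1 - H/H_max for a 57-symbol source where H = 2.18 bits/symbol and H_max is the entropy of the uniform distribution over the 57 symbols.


H_max = log2(K) = log2(57) = 5.8329 bits/symbol. Redundancy = 1 - H/H_max = 1 - 2.18/5.8329 = 1 - 0.3737 = 0.6263

0.6263


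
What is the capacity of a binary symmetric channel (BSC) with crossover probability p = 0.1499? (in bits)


H(p) = -p*log2(p) - (1-p)*log2(1-p) = -0.1499*log2(0.1499) - 0.8501*log2(0.8501) = 0.410415 + 0.199175 = 0.6096. C = 1 - H(p) = 1 - 0.6096 = 0.3904

0.3904 bits


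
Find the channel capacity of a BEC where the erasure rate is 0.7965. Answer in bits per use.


C = 1 - epsilon = 1 - 0.7965 = 0.2035

0.2035 bits


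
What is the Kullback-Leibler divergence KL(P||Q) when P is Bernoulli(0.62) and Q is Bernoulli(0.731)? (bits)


KL = p*log2(p/q) + (1-p)*log2((1-p)/(1-q)) = 0.62*log2(0.62/0.731) + 0.38*log2(0.38/0.269) = 0.0421

0.0421 bits


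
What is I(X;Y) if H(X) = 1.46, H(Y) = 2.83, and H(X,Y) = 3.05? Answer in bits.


I(X;Y) = H(X) + H(Y) - H(X,Y) = 1.46 + 2.83 - 3.05 = 1.24

1.24 bits


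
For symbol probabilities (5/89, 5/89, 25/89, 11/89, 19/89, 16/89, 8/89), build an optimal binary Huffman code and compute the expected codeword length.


Huffman construction (repeatedly merge the two least-probable nodes; each merge adds 1 bit to every symbol beneath it): 5/89 + 5/89 = 10/89; 8/89 + 10/89 = 18/89; 11/89 + 16/89 = 27/89; 18/89 + 19/89 = 37/89; 25/89 + 27/89 = 52/89; 37/89 + 52/89 = 1. Resulting codeword lengths (in the order the probabilities were given): (4, 4, 2, 3, 2, 3, 3). L_avg = sum(p_i * l_i) = 5/89*4 + 5/89*4 + 25/89*2 + 11/89*3 + 19/89*2 + 16/89*3 + 8/89*3 = 233/89 = 2.618

2.618 bits


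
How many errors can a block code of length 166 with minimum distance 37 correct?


Correction capability = floor((d-1)/2) = floor((37-1)/2) = 18

18 errors


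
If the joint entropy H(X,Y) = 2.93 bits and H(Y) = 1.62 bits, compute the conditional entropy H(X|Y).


H(X|Y) = H(X,Y) - H(Y) = 2.93 - 1.62 = 1.31

1.31 bits


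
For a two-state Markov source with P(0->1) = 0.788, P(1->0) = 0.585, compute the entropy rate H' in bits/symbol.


Stationary distribution: pi_0 = p10/(p01+p10) = 0.4261, pi_1 = 0.5739. Entropy rate H' = pi_0*H(p01) + pi_1*H(p10) = 0.4261*0.7453 + 0.5739*0.9791 = 0.8795

0.8795 bits/symbol


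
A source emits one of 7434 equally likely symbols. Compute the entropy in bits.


H = log2(n) = log2(7434) = 12.8599

12.8599 bits


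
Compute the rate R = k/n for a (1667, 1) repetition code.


Rate = k/n = 1/1667

1/1667


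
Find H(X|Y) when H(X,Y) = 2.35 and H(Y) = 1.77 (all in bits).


H(X|Y) = H(X,Y) - H(Y) = 2.35 - 1.77 = 0.58

0.58 bits


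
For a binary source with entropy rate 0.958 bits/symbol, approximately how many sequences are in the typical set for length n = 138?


log2|A_typical| = nH = 138 * 0.958 = 132.204, so |A_typical| ~ 2^132.204 = 6.271e+39

6.271e+39


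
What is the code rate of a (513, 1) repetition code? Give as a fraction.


Rate = k/n = 1/513

1/513


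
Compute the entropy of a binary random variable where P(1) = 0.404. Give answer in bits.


H = -p*log2(p) - (1-p)*log2(1-p). -0.404*log2(0.404) = 0.528259; -0.596*log2(0.596) = 0.444983. H = 0.528259 + 0.444983 = 0.9732

0.9732 bits


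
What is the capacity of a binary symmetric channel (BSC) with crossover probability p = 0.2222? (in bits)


H(p) = -p*log2(p) - (1-p)*log2(1-p) = -0.2222*log2(0.2222) - 0.7778*log2(0.7778) = 0.482189 + 0.281975 = 0.7642. C = 1 - H(p) = 1 - 0.7642 = 0.2358

0.2358 bits


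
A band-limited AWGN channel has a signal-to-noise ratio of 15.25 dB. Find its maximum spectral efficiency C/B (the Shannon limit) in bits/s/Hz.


SNR_linear = 10^(15.25/10) = 33.4965; C/B = log2(1 + SNR_linear) = log2(1 + 33.4965) = 5.1084

5.1084 bits/s/Hz


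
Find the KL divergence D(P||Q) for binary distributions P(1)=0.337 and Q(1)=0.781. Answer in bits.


KL = p*log2(p/q) + (1-p)*log2((1-p)/(1-q)) = 0.337*log2(0.337/0.781) + 0.663*log2(0.663/0.219) = 0.6509

0.6509 bits


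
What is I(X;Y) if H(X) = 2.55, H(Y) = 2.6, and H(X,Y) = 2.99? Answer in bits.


I(X;Y) = H(X) + H(Y) - H(X,Y) = 2.55 + 2.6 - 2.99 = 2.16

2.16 bits


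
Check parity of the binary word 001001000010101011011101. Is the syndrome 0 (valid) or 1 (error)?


Syndrome = XOR of all bits = 0 XOR 0 XOR 1 XOR 0 XOR 0 XOR 1 XOR 0 XOR 0 XOR 0 XOR 0 XOR 1 XOR 0 XOR 1 XOR 0 XOR 1 XOR 0 XOR 1 XOR 1 XOR 0 XOR 1 XOR 1 XOR 1 XOR 0 XOR 1 = 1

1


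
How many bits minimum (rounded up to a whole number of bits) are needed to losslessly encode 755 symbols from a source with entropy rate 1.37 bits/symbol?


Minimum bits >= n * H = 755 * 1.37 = 1034.35, rounded up to a whole number of bits = 1035

1035 bits


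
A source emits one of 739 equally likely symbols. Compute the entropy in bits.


H = log2(n) = log2(739) = 9.5294

9.5294 bits


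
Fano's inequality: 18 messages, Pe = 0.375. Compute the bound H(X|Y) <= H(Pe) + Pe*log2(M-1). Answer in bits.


H(Pe) = -Pe*log2(Pe) - (1-Pe)*log2(1-Pe) = -0.375*log2(0.375) - 0.625*log2(0.625) = 0.530639 + 0.423795 = 0.9544. Pe*log2(M-1) = 0.375*log2(17) = 1.532799. Bound = H(Pe) + Pe*log2(M-1) = 0.530639 + 0.423795 + 1.532799 = 2.4872

2.4872 bits


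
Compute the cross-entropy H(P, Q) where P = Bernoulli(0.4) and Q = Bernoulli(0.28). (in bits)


H(P,Q) = -p*log2(q) - (1-p)*log2(1-q). -0.4*log2(0.28) = 0.734601; -0.6*log2(0.72) = 0.284359. H(P,Q) = 0.734601 + 0.284359 = 1.019

1.019 bits


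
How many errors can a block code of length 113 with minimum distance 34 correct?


Correction capability = floor((d-1)/2) = floor((34-1)/2) = 16

16 errors


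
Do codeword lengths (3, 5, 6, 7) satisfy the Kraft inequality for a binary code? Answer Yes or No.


Kraft sum = sum(2^(-l_i)) = 0.1797, need <= 1. Result: satisfied (a binary prefix-free code with these lengths exists)

Yes


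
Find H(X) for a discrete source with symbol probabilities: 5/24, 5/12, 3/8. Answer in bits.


H = -sum(p_i * log2(p_i)). Terms: -(5/24)*log2(5/24) = 0.471466; -(5/12)*log2(5/12) = 0.526264; -(3/8)*log2(3/8) = 0.530639. H = 0.471466 + 0.526264 + 0.530639 = 1.5284

1.5284 bits


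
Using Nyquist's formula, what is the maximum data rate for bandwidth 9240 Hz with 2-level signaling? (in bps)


Rate = 2 * B * log2(M) = 2 * 9240 * 1.0 = 18480.0

18480.0 bps


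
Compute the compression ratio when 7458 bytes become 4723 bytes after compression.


Ratio = original / compressed = 7458 / 4723 = 1.5791

1.5791


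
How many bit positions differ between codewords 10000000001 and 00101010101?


Count differing positions: ^ . ^ . ^ . ^ . ^ . . = 5 differences

5


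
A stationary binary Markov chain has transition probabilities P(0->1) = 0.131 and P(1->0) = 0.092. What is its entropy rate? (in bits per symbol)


Stationary distribution: pi_0 = p10/(p01+p10) = 0.4126, pi_1 = 0.5874. Entropy rate H' = pi_0*H(p01) + pi_1*H(p10) = 0.4126*0.5602 + 0.5874*0.4431 = 0.4914

0.4914 bits/symbol


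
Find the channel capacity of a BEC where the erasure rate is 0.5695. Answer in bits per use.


C = 1 - epsilon = 1 - 0.5695 = 0.4305

0.4305 bits


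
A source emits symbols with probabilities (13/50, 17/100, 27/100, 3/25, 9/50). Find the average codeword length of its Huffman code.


Huffman construction (repeatedly merge the two least-probable nodes; each merge adds 1 bit to every symbol beneath it): 3/25 + 17/100 = 29/100; 9/50 + 13/50 = 11/25; 27/100 + 29/100 = 14/25; 11/25 + 14/25 = 1. Resulting codeword lengths (in the order the probabilities were given): (2, 3, 2, 3, 2). L_avg = sum(p_i * l_i) = 13/50*2 + 17/100*3 + 27/100*2 + 3/25*3 + 9/50*2 = 229/100 = 2.29

2.29 bits


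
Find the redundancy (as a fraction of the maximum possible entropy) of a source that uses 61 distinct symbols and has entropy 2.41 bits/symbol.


H_max = log2(K) = log2(61) = 5.9307 bits/symbol. Redundancy = 1 - H/H_max = 1 - 2.41/5.9307 = 1 - 0.4064 = 0.5936

0.5936


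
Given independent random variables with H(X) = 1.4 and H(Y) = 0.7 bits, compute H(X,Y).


For independent variables, H(X,Y) = H(X) + H(Y) = 1.4 + 0.7 = 2.1

2.1 bits


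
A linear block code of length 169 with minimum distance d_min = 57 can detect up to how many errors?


Detection capability = d_min - 1 = 57 - 1 = 56

56 errors


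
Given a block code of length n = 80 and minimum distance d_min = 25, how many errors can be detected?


Detection capability = d_min - 1 = 25 - 1 = 24

24 errors


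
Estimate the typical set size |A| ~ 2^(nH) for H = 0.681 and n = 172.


log2|A_typical| = nH = 172 * 0.681 = 117.132, so |A_typical| ~ 2^117.132 = 1.821e+35

1.821e+35


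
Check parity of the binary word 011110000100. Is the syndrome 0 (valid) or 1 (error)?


Syndrome = XOR of all bits = 0 XOR 1 XOR 1 XOR 1 XOR 1 XOR 0 XOR 0 XOR 0 XOR 0 XOR 1 XOR 0 XOR 0 = 1

1


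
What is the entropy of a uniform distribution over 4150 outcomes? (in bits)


H = log2(n) = log2(4150) = 12.0189

12.0189 bits


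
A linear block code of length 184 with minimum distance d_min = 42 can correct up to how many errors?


Correction capability = floor((d-1)/2) = floor((42-1)/2) = 20

20 errors


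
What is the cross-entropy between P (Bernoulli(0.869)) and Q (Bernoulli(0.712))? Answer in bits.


H(P,Q) = -p*log2(q) - (1-p)*log2(1-q). -0.869*log2(0.712) = 0.425854; -0.131*log2(0.288) = 0.235258. H(P,Q) = 0.425854 + 0.235258 = 0.6611

0.6611 bits


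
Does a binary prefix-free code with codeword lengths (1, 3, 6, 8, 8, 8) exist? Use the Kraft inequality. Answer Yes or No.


Kraft sum = sum(2^(-l_i)) = 0.6523, need <= 1. Result: satisfied (a binary prefix-free code with these lengths exists)

Yes


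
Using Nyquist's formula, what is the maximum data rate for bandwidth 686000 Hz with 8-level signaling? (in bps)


Rate = 2 * B * log2(M) = 2 * 686000 * 3.0 = 4116000.0

4116000.0 bps


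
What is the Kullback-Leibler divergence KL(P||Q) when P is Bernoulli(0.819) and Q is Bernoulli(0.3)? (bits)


KL = p*log2(p/q) + (1-p)*log2((1-p)/(1-q)) = 0.819*log2(0.819/0.3) + 0.181*log2(0.181/0.7) = 0.8335

0.8335 bits


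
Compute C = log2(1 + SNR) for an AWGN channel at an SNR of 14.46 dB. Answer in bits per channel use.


SNR_linear = 10^(14.46/10) = 27.9254; C = log2(1 + SNR_linear) = log2(1 + 27.9254) = 4.8543

4.8543 bits/channel use


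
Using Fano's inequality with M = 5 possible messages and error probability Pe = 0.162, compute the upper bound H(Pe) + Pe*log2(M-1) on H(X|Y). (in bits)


H(Pe) = -Pe*log2(Pe) - (1-Pe)*log2(1-Pe) = -0.162*log2(0.162) - 0.838*log2(0.838) = 0.425401 + 0.213671 = 0.6391. Pe*log2(M-1) = 0.162*log2(4) = 0.324000. Bound = H(Pe) + Pe*log2(M-1) = 0.425401 + 0.213671 + 0.324000 = 0.9631

0.9631 bits


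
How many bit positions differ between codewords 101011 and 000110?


Count differing positions: ^ . ^ ^ . ^ = 4 differences

4


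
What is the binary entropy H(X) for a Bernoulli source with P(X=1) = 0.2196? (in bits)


H = -p*log2(p) - (1-p)*log2(1-p). -0.2196*log2(0.2196) = 0.480276; -0.7804*log2(0.7804) = 0.279160. H = 0.480276 + 0.279160 = 0.7594

0.7594 bits


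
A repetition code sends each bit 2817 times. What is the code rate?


Rate = k/n = 1/2817

1/2817


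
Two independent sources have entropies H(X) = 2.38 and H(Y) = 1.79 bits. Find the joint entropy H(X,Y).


For independent variables, H(X,Y) = H(X) + H(Y) = 2.38 + 1.79 = 4.17

4.17 bits


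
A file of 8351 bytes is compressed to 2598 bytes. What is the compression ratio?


Ratio = original / compressed = 8351 / 2598 = 3.2144

3.2144


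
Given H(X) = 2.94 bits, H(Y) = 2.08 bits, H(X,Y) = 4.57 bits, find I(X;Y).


I(X;Y) = H(X) + H(Y) - H(X,Y) = 2.94 + 2.08 - 4.57 = 0.45

0.45 bits


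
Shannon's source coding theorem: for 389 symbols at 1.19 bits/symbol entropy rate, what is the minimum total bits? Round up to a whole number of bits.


Minimum bits >= n * H = 389 * 1.19 = 462.91, rounded up to a whole number of bits = 463

463 bits


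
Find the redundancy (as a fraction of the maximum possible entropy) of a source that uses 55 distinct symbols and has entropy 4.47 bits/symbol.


H_max = log2(K) = log2(55) = 5.7814 bits/symbol. Redundancy = 1 - H/H_max = 1 - 4.47/5.7814 = 1 - 0.7732 = 0.2268

0.2268


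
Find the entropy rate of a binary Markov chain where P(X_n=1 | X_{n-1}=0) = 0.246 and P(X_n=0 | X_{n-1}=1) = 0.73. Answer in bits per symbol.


Stationary distribution: pi_0 = p10/(p01+p10) = 0.748, pi_1 = 0.252. Entropy rate H' = pi_0*H(p01) + pi_1*H(p10) = 0.748*0.8049 + 0.252*0.8415 = 0.8141

0.8141 bits/symbol


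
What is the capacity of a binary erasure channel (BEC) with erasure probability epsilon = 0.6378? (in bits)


C = 1 - epsilon = 1 - 0.6378 = 0.3622

0.3622 bits


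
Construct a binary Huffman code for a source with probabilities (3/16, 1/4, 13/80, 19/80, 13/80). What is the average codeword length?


Huffman construction (repeatedly merge the two least-probable nodes; each merge adds 1 bit to every symbol beneath it): 13/80 + 13/80 = 13/40; 3/16 + 19/80 = 17/40; 1/4 + 13/40 = 23/40; 17/40 + 23/40 = 1. Resulting codeword lengths (in the order the probabilities were given): (2, 2, 3, 2, 3). L_avg = sum(p_i * l_i) = 3/16*2 + 1/4*2 + 13/80*3 + 19/80*2 + 13/80*3 = 93/40 = 2.325

2.325 bits


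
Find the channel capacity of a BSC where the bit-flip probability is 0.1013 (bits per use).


H(p) = -p*log2(p) - (1-p)*log2(1-p) = -0.1013*log2(0.1013) - 0.8987*log2(0.8987) = 0.334624 + 0.138479 = 0.4731. C = 1 - H(p) = 1 - 0.4731 = 0.5269

0.5269 bits


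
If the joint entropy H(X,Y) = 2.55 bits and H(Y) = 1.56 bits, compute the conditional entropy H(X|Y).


H(X|Y) = H(X,Y) - H(Y) = 2.55 - 1.56 = 0.99

0.99 bits


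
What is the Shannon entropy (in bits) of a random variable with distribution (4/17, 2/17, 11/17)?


H = -sum(p_i * log2(p_i)). Terms: -(4/17)*log2(4/17) = 0.491168; -(2/17)*log2(2/17) = 0.363231; -(11/17)*log2(11/17) = 0.406373. H = 0.491168 + 0.363231 + 0.406373 = 1.2608

1.2608 bits


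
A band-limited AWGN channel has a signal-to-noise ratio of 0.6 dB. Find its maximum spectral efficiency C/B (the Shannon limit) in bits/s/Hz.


SNR_linear = 10^(0.6/10) = 1.1482; C/B = log2(1 + SNR_linear) = log2(1 + 1.1482) = 1.1031

1.1031 bits/s/Hz


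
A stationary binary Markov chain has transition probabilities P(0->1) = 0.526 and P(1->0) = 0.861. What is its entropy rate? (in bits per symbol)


Stationary distribution: pi_0 = p10/(p01+p10) = 0.6208, pi_1 = 0.3792. Entropy rate H' = pi_0*H(p01) + pi_1*H(p10) = 0.6208*0.998 + 0.3792*0.5816 = 0.8401

0.8401 bits/symbol


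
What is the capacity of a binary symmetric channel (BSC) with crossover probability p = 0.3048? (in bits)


H(p) = -p*log2(p) - (1-p)*log2(1-p) = -0.3048*log2(0.3048) - 0.6952*log2(0.6952) = 0.522447 + 0.364632 = 0.8871. C = 1 - H(p) = 1 - 0.8871 = 0.1129

0.1129 bits


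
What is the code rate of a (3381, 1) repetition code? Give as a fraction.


Rate = k/n = 1/3381

1/3381


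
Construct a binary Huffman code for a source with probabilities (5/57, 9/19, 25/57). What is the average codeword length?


Huffman construction (repeatedly merge the two least-probable nodes; each merge adds 1 bit to every symbol beneath it): 5/57 + 25/57 = 10/19; 9/19 + 10/19 = 1. Resulting codeword lengths (in the order the probabilities were given): (2, 1, 2). L_avg = sum(p_i * l_i) = 5/57*2 + 9/19*1 + 25/57*2 = 29/19 = 1.5263

1.5263 bits


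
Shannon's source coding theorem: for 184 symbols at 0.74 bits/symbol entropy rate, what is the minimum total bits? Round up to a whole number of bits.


Minimum bits >= n * H = 184 * 0.74 = 136.16, rounded up to a whole number of bits = 137

137 bits


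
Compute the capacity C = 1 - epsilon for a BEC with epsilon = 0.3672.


C = 1 - epsilon = 1 - 0.3672 = 0.6328

0.6328 bits


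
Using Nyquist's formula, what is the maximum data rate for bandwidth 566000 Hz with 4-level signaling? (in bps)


Rate = 2 * B * log2(M) = 2 * 566000 * 2.0 = 2264000.0

2264000.0 bps


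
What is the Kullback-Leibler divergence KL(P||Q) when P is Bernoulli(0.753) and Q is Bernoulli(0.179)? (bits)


KL = p*log2(p/q) + (1-p)*log2((1-p)/(1-q)) = 0.753*log2(0.753/0.179) + 0.247*log2(0.247/0.821) = 1.1327

1.1327 bits


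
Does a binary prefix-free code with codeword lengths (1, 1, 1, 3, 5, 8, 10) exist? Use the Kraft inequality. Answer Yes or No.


Kraft sum = sum(2^(-l_i)) = 1.6611, need <= 1. Result: violated (a binary prefix-free code with these lengths cannot exist)

No


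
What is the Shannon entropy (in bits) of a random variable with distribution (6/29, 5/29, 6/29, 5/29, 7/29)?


H = -sum(p_i * log2(p_i)). Terms: -(6/29)*log2(6/29) = 0.470280; -(5/29)*log2(5/29) = 0.437251; -(6/29)*log2(6/29) = 0.470280; -(5/29)*log2(5/29) = 0.437251; -(7/29)*log2(7/29) = 0.494979. H = 0.470280 + 0.437251 + 0.470280 + 0.437251 + 0.494979 = 2.31

2.31 bits


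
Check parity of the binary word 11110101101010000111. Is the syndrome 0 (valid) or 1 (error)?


Syndrome = XOR of all bits = 1 XOR 1 XOR 1 XOR 1 XOR 0 XOR 1 XOR 0 XOR 1 XOR 1 XOR 0 XOR 1 XOR 0 XOR 1 XOR 0 XOR 0 XOR 0 XOR 0 XOR 1 XOR 1 XOR 1 = 0

0


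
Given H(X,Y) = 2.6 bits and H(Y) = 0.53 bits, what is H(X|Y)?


H(X|Y) = H(X,Y) - H(Y) = 2.6 - 0.53 = 2.07

2.07 bits


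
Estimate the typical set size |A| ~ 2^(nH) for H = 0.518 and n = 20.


log2|A_typical| = nH = 20 * 0.518 = 10.36, so |A_typical| ~ 2^10.36 = 1.314e+03

1.314e+03


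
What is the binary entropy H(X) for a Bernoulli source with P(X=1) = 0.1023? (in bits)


H = -p*log2(p) - (1-p)*log2(1-p). -0.1023*log2(0.1023) = 0.336477; -0.8977*log2(0.8977) = 0.139767. H = 0.336477 + 0.139767 = 0.4762

0.4762 bits


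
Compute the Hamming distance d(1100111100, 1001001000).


Count differing positions: . ^ . ^ ^ ^ . ^ . . = 5 differences

5


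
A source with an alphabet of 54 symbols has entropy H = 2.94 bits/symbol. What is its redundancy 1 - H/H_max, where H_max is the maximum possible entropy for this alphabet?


H_max = log2(K) = log2(54) = 5.7549 bits/symbol. Redundancy = 1 - H/H_max = 1 - 2.94/5.7549 = 1 - 0.5109 = 0.4891

0.4891


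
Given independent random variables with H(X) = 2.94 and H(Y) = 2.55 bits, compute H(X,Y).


For independent variables, H(X,Y) = H(X) + H(Y) = 2.94 + 2.55 = 5.49

5.49 bits


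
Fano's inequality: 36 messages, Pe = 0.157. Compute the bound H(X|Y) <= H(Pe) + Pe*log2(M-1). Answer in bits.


H(Pe) = -Pe*log2(Pe) - (1-Pe)*log2(1-Pe) = -0.157*log2(0.157) - 0.843*log2(0.843) = 0.419373 + 0.207711 = 0.6271. Pe*log2(M-1) = 0.157*log2(35) = 0.805297. Bound = H(Pe) + Pe*log2(M-1) = 0.419373 + 0.207711 + 0.805297 = 1.4324

1.4324 bits


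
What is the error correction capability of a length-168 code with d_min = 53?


Correction capability = floor((d-1)/2) = floor((53-1)/2) = 26

26 errors


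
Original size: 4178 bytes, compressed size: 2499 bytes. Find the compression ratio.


Ratio = original / compressed = 4178 / 2499 = 1.6719

1.6719


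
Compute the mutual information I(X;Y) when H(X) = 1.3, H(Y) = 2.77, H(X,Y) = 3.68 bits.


I(X;Y) = H(X) + H(Y) - H(X,Y) = 1.3 + 2.77 - 3.68 = 0.39

0.39 bits


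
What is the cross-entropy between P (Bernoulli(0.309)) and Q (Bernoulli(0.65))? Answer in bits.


H(P,Q) = -p*log2(q) - (1-p)*log2(1-q). -0.309*log2(0.65) = 0.192040; -0.691*log2(0.35) = 1.046570. H(P,Q) = 0.192040 + 1.046570 = 1.2386

1.2386 bits


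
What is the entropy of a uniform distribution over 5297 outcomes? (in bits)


H = log2(n) = log2(5297) = 12.371

12.371 bits


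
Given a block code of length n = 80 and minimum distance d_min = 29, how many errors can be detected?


Detection capability = d_min - 1 = 29 - 1 = 28

28 errors


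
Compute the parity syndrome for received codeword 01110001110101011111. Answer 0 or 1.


Syndrome = XOR of all bits = 0 XOR 1 XOR 1 XOR 1 XOR 0 XOR 0 XOR 0 XOR 1 XOR 1 XOR 1 XOR 0 XOR 1 XOR 0 XOR 1 XOR 0 XOR 1 XOR 1 XOR 1 XOR 1 XOR 1 = 1

1


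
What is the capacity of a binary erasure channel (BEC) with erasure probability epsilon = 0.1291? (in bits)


C = 1 - epsilon = 1 - 0.1291 = 0.8709

0.8709 bits


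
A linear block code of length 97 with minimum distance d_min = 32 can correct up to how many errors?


Correction capability = floor((d-1)/2) = floor((32-1)/2) = 15

15 errors


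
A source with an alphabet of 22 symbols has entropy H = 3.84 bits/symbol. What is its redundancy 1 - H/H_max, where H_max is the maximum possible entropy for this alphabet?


H_max = log2(K) = log2(22) = 4.4594 bits/symbol. Redundancy = 1 - H/H_max = 1 - 3.84/4.4594 = 1 - 0.8611 = 0.1389

0.1389


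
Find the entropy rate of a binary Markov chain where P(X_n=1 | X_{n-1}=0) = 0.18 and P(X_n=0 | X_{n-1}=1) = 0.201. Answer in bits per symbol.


Stationary distribution: pi_0 = p10/(p01+p10) = 0.5276, pi_1 = 0.4724. Entropy rate H' = pi_0*H(p01) + pi_1*H(p10) = 0.5276*0.6801 + 0.4724*0.7239 = 0.7008

0.7008 bits/symbol


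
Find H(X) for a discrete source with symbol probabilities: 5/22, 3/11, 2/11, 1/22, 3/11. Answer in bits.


H = -sum(p_i * log2(p_i)). Terms: -(5/22)*log2(5/22) = 0.485796; -(3/11)*log2(3/11) = 0.511219; -(2/11)*log2(2/11) = 0.447169; -(1/22)*log2(1/22) = 0.202701; -(3/11)*log2(3/11) = 0.511219. H = 0.485796 + 0.511219 + 0.447169 + 0.202701 + 0.511219 = 2.1581

2.1581 bits


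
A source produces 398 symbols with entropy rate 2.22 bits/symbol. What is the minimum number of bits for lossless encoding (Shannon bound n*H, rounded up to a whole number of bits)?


Minimum bits >= n * H = 398 * 2.22 = 883.56, rounded up to a whole number of bits = 884

884 bits


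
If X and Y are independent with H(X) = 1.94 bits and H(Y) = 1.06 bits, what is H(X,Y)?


For independent variables, H(X,Y) = H(X) + H(Y) = 1.94 + 1.06 = 3.0

3.0 bits


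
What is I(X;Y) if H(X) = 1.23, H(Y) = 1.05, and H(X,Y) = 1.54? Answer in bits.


I(X;Y) = H(X) + H(Y) - H(X,Y) = 1.23 + 1.05 - 1.54 = 0.74

0.74 bits


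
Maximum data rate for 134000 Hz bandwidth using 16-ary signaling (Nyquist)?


Rate = 2 * B * log2(M) = 2 * 134000 * 4.0 = 1072000.0

1072000.0 bps


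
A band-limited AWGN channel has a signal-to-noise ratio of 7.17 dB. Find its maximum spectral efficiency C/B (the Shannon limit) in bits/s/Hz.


SNR_linear = 10^(7.17/10) = 5.2119; C/B = log2(1 + SNR_linear) = log2(1 + 5.2119) = 2.635

2.635 bits/s/Hz


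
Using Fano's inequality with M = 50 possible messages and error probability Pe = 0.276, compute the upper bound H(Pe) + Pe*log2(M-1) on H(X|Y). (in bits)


H(Pe) = -Pe*log2(Pe) - (1-Pe)*log2(1-Pe) = -0.276*log2(0.276) - 0.724*log2(0.724) = 0.512604 + 0.337339 = 0.8499. Pe*log2(M-1) = 0.276*log2(49) = 1.549660. Bound = H(Pe) + Pe*log2(M-1) = 0.512604 + 0.337339 + 1.549660 = 2.3996

2.3996 bits


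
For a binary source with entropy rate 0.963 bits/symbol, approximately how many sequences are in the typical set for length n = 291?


log2|A_typical| = nH = 291 * 0.963 = 280.233, so |A_typical| ~ 2^280.233 = 2.283e+84

2.283e+84


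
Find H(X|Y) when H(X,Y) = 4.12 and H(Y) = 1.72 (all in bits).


H(X|Y) = H(X,Y) - H(Y) = 4.12 - 1.72 = 2.4

2.4 bits


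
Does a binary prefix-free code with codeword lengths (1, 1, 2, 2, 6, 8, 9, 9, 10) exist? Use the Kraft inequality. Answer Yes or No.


Kraft sum = sum(2^(-l_i)) = 1.5244, need <= 1. Result: violated (a binary prefix-free code with these lengths cannot exist)

No


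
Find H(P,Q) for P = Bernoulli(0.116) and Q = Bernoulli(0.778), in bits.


H(P,Q) = -p*log2(q) - (1-p)*log2(1-q). -0.116*log2(0.778) = 0.042010; -0.884*log2(0.222) = 1.919490. H(P,Q) = 0.042010 + 1.919490 = 1.9615

1.9615 bits


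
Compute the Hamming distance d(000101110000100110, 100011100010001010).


Count differing positions: ^ . . ^ ^ . . ^ . . ^ . ^ . ^ ^ . . = 8 differences

8


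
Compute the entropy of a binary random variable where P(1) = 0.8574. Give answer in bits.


H = -p*log2(p) - (1-p)*log2(1-p). -0.8574*log2(0.8574) = 0.190308; -0.1426*log2(0.1426) = 0.400699. H = 0.190308 + 0.400699 = 0.591

0.591 bits


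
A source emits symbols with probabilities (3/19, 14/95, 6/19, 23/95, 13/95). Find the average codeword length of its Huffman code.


Huffman construction (repeatedly merge the two least-probable nodes; each merge adds 1 bit to every symbol beneath it): 13/95 + 14/95 = 27/95; 3/19 + 23/95 = 2/5; 27/95 + 6/19 = 3/5; 2/5 + 3/5 = 1. Resulting codeword lengths (in the order the probabilities were given): (2, 3, 2, 2, 3). L_avg = sum(p_i * l_i) = 3/19*2 + 14/95*3 + 6/19*2 + 23/95*2 + 13/95*3 = 217/95 = 2.2842

2.2842 bits


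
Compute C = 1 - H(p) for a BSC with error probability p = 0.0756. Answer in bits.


H(p) = -p*log2(p) - (1-p)*log2(1-p) = -0.0756*log2(0.0756) - 0.9244*log2(0.9244) = 0.281646 + 0.104837 = 0.3865. C = 1 - H(p) = 1 - 0.3865 = 0.6135

0.6135 bits


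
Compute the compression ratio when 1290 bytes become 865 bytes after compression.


Ratio = original / compressed = 1290 / 865 = 1.4913

1.4913


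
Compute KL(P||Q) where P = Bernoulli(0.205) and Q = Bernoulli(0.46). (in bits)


KL = p*log2(p/q) + (1-p)*log2((1-p)/(1-q)) = 0.205*log2(0.205/0.46) + 0.795*log2(0.795/0.54) = 0.2046

0.2046 bits


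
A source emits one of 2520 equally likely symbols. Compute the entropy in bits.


H = log2(n) = log2(2520) = 11.2992

11.2992 bits


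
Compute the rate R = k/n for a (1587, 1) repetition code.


Rate = k/n = 1/1587

1/1587


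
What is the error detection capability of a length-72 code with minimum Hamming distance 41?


Detection capability = d_min - 1 = 41 - 1 = 40

40 errors


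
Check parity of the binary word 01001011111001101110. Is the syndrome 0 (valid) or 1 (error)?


Syndrome = XOR of all bits = 0 XOR 1 XOR 0 XOR 0 XOR 1 XOR 0 XOR 1 XOR 1 XOR 1 XOR 1 XOR 1 XOR 0 XOR 0 XOR 1 XOR 1 XOR 0 XOR 1 XOR 1 XOR 1 XOR 0 = 0

0


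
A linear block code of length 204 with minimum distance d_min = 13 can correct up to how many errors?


Correction capability = floor((d-1)/2) = floor((13-1)/2) = 6

6 errors


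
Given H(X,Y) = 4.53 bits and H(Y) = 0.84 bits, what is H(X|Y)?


H(X|Y) = H(X,Y) - H(Y) = 4.53 - 0.84 = 3.69

3.69 bits


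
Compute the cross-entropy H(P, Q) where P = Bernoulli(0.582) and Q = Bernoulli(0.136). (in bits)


H(P,Q) = -p*log2(q) - (1-p)*log2(1-q). -0.582*log2(0.136) = 1.675183; -0.418*log2(0.864) = 0.088155. H(P,Q) = 1.675183 + 0.088155 = 1.7633

1.7633 bits


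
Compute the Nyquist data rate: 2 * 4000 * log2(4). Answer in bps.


Rate = 2 * B * log2(M) = 2 * 4000 * 2.0 = 16000.0

16000.0 bps


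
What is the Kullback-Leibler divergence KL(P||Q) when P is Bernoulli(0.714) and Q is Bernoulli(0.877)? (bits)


KL = p*log2(p/q) + (1-p)*log2((1-p)/(1-q)) = 0.714*log2(0.714/0.877) + 0.286*log2(0.286/0.123) = 0.1364

0.1364 bits


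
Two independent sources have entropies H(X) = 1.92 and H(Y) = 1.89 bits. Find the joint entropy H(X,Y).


For independent variables, H(X,Y) = H(X) + H(Y) = 1.92 + 1.89 = 3.81

3.81 bits


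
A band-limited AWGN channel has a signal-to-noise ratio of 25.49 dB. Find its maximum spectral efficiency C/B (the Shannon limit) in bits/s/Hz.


SNR_linear = 10^(25.49/10) = 353.9973; C/B = log2(1 + SNR_linear) = log2(1 + 353.9973) = 8.4717

8.4717 bits/s/Hz


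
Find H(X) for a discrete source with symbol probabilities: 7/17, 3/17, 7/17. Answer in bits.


H = -sum(p_i * log2(p_i)). Terms: -(7/17)*log2(7/17) = 0.527103; -(3/17)*log2(3/17) = 0.441618; -(7/17)*log2(7/17) = 0.527103. H = 0.527103 + 0.441618 + 0.527103 = 1.4958

1.4958 bits


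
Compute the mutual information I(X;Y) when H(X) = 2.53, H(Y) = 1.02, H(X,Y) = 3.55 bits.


I(X;Y) = H(X) + H(Y) - H(X,Y) = 2.53 + 1.02 - 3.55 = 0.0

0.0 bits


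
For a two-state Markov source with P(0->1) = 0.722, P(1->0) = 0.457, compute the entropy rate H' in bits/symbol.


Stationary distribution: pi_0 = p10/(p01+p10) = 0.3876, pi_1 = 0.6124. Entropy rate H' = pi_0*H(p01) + pi_1*H(p10) = 0.3876*0.8527 + 0.6124*0.9947 = 0.9396

0.9396 bits/symbol


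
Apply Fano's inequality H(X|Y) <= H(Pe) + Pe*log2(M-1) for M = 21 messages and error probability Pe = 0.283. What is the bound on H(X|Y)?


H(Pe) = -Pe*log2(Pe) - (1-Pe)*log2(1-Pe) = -0.283*log2(0.283) - 0.717*log2(0.717) = 0.515379 + 0.344128 = 0.8595. Pe*log2(M-1) = 0.283*log2(20) = 1.223106. Bound = H(Pe) + Pe*log2(M-1) = 0.515379 + 0.344128 + 1.223106 = 2.0826

2.0826 bits


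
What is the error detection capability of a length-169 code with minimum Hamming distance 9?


Detection capability = d_min - 1 = 9 - 1 = 8

8 errors


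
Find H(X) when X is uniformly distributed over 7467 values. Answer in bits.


H = log2(n) = log2(7467) = 12.8663

12.8663 bits


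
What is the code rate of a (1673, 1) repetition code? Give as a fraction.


Rate = k/n = 1/1673

1/1673


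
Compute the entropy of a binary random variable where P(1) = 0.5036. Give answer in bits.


H = -p*log2(p) - (1-p)*log2(1-p). -0.5036*log2(0.5036) = 0.498388; -0.4964*log2(0.4964) = 0.501575. H = 0.498388 + 0.501575 = 1.0

1.0 bits


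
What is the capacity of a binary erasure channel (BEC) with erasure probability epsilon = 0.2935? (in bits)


C = 1 - epsilon = 1 - 0.2935 = 0.7065

0.7065 bits


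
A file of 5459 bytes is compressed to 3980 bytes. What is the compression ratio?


Ratio = original / compressed = 5459 / 3980 = 1.3716

1.3716


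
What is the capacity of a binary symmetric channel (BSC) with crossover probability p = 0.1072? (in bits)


H(p) = -p*log2(p) - (1-p)*log2(1-p) = -0.1072*log2(0.1072) - 0.8928*log2(0.8928) = 0.345358 + 0.146054 = 0.4914. C = 1 - H(p) = 1 - 0.4914 = 0.5086

0.5086 bits


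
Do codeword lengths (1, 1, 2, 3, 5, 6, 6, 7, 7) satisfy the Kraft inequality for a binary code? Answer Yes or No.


Kraft sum = sum(2^(-l_i)) = 1.4531, need <= 1. Result: violated (a binary prefix-free code with these lengths cannot exist)

No


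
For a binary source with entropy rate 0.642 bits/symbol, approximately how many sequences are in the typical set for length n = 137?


log2|A_typical| = nH = 137 * 0.642 = 87.954, so |A_typical| ~ 2^87.954 = 2.998e+26

2.998e+26


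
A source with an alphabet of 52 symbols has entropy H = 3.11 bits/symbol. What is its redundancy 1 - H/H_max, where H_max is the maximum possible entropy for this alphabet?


H_max = log2(K) = log2(52) = 5.7004 bits/symbol. Redundancy = 1 - H/H_max = 1 - 3.11/5.7004 = 1 - 0.5456 = 0.4544

0.4544


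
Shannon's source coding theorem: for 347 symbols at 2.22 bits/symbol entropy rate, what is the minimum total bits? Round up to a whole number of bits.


Minimum bits >= n * H = 347 * 2.22 = 770.34, rounded up to a whole number of bits = 771

771 bits


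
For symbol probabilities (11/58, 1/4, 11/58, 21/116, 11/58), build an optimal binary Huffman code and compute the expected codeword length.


Huffman construction (repeatedly merge the two least-probable nodes; each merge adds 1 bit to every symbol beneath it): 21/116 + 11/58 = 43/116; 11/58 + 11/58 = 11/29; 1/4 + 43/116 = 18/29; 11/29 + 18/29 = 1. Resulting codeword lengths (in the order the probabilities were given): (3, 2, 2, 3, 2). L_avg = sum(p_i * l_i) = 11/58*3 + 1/4*2 + 11/58*2 + 21/116*3 + 11/58*2 = 275/116 = 2.3707

2.3707 bits


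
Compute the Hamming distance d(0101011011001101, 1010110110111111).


Count differing positions: ^ ^ ^ ^ ^ . ^ ^ . ^ ^ ^ . . ^ . = 11 differences

11


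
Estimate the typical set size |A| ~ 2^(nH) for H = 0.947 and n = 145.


log2|A_typical| = nH = 145 * 0.947 = 137.315, so |A_typical| ~ 2^137.315 = 2.167e+41

2.167e+41


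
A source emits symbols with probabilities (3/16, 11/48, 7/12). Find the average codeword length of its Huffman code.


Huffman construction (repeatedly merge the two least-probable nodes; each merge adds 1 bit to every symbol beneath it): 3/16 + 11/48 = 5/12; 5/12 + 7/12 = 1. Resulting codeword lengths (in the order the probabilities were given): (2, 2, 1). L_avg = sum(p_i * l_i) = 3/16*2 + 11/48*2 + 7/12*1 = 17/12 = 1.4167

1.4167 bits


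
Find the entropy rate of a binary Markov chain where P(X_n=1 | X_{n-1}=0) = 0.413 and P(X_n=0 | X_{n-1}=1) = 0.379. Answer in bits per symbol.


Stationary distribution: pi_0 = p10/(p01+p10) = 0.4785, pi_1 = 0.5215. Entropy rate H' = pi_0*H(p01) + pi_1*H(p10) = 0.4785*0.978 + 0.5215*0.9573 = 0.9672

0.9672 bits/symbol


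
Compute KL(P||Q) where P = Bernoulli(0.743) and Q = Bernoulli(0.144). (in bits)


KL = p*log2(p/q) + (1-p)*log2((1-p)/(1-q)) = 0.743*log2(0.743/0.144) + 0.257*log2(0.257/0.856) = 1.3128

1.3128 bits


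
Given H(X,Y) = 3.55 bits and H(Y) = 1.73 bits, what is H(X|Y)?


H(X|Y) = H(X,Y) - H(Y) = 3.55 - 1.73 = 1.82

1.82 bits


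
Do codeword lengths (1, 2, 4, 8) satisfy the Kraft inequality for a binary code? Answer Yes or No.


Kraft sum = sum(2^(-l_i)) = 0.8164, need <= 1. Result: satisfied (a binary prefix-free code with these lengths exists)

Yes


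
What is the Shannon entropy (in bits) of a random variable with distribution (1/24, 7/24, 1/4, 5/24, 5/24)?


H = -sum(p_i * log2(p_i)). Terms: -(1/24)*log2(1/24) = 0.191040; -(7/24)*log2(7/24) = 0.518469; -(1/4)*log2(1/4) = 0.500000; -(5/24)*log2(5/24) = 0.471466; -(5/24)*log2(5/24) = 0.471466. H = 0.191040 + 0.518469 + 0.500000 + 0.471466 + 0.471466 = 2.1524

2.1524 bits


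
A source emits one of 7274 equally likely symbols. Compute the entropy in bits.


H = log2(n) = log2(7274) = 12.8285

12.8285 bits


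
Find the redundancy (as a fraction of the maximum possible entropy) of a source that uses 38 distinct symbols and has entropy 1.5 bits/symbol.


H_max = log2(K) = log2(38) = 5.2479 bits/symbol. Redundancy = 1 - H/H_max = 1 - 1.5/5.2479 = 1 - 0.2858 = 0.7142

0.7142


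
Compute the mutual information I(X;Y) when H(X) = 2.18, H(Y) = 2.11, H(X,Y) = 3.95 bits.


I(X;Y) = H(X) + H(Y) - H(X,Y) = 2.18 + 2.11 - 3.95 = 0.34

0.34 bits


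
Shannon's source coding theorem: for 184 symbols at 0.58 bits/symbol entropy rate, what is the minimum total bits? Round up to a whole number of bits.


Minimum bits >= n * H = 184 * 0.58 = 106.72, rounded up to a whole number of bits = 107

107 bits


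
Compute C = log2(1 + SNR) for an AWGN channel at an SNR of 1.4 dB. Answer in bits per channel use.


SNR_linear = 10^(1.4/10) = 1.3804; C = log2(1 + SNR_linear) = log2(1 + 1.3804) = 1.2512

1.2512 bits/channel use


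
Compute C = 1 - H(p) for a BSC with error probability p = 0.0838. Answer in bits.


H(p) = -p*log2(p) - (1-p)*log2(1-p) = -0.0838*log2(0.0838) - 0.9162*log2(0.9162) = 0.299745 + 0.115684 = 0.4154. C = 1 - H(p) = 1 - 0.4154 = 0.5846

0.5846 bits


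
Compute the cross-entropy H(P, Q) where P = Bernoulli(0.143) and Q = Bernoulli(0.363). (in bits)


H(P,Q) = -p*log2(q) - (1-p)*log2(1-q). -0.143*log2(0.363) = 0.209060; -0.857*log2(0.637) = 0.557594. H(P,Q) = 0.209060 + 0.557594 = 0.7667

0.7667 bits


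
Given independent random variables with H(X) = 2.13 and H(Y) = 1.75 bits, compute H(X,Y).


For independent variables, H(X,Y) = H(X) + H(Y) = 2.13 + 1.75 = 3.88

3.88 bits


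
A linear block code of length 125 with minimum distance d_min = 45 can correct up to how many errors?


Correction capability = floor((d-1)/2) = floor((45-1)/2) = 22

22 errors


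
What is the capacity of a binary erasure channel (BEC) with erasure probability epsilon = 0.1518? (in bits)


C = 1 - epsilon = 1 - 0.1518 = 0.8482

0.8482 bits


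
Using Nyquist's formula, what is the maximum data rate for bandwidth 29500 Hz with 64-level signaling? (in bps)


Rate = 2 * B * log2(M) = 2 * 29500 * 6.0 = 354000.0

354000.0 bps


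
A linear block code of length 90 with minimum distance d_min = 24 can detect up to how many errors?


Detection capability = d_min - 1 = 24 - 1 = 23

23 errors


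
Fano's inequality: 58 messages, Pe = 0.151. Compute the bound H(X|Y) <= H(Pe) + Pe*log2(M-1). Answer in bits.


H(Pe) = -Pe*log2(Pe) - (1-Pe)*log2(1-Pe) = -0.151*log2(0.151) - 0.849*log2(0.849) = 0.411834 + 0.200503 = 0.6123. Pe*log2(M-1) = 0.151*log2(57) = 0.880766. Bound = H(Pe) + Pe*log2(M-1) = 0.411834 + 0.200503 + 0.880766 = 1.4931

1.4931 bits


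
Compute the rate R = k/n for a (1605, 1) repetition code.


Rate = k/n = 1/1605

1/1605


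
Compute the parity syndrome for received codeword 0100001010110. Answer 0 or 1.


Syndrome = XOR of all bits = 0 XOR 1 XOR 0 XOR 0 XOR 0 XOR 0 XOR 1 XOR 0 XOR 1 XOR 0 XOR 1 XOR 1 XOR 0 = 1

1


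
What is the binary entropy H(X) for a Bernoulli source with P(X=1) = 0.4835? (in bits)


H = -p*log2(p) - (1-p)*log2(1-p). -0.4835*log2(0.4835) = 0.506907; -0.5165*log2(0.5165) = 0.492307. H = 0.506907 + 0.492307 = 0.9992

0.9992 bits


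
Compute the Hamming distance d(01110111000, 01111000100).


Count differing positions: . . . . ^ ^ ^ ^ ^ . . = 5 differences

5


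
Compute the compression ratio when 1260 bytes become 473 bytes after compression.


Ratio = original / compressed = 1260 / 473 = 2.6638

2.6638


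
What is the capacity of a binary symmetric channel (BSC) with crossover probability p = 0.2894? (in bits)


H(p) = -p*log2(p) - (1-p)*log2(1-p) = -0.2894*log2(0.2894) - 0.7106*log2(0.7106) = 0.517697 + 0.350248 = 0.8679. C = 1 - H(p) = 1 - 0.8679 = 0.1321

0.1321 bits


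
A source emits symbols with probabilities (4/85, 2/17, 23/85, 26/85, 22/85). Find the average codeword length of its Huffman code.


Huffman construction (repeatedly merge the two least-probable nodes; each merge adds 1 bit to every symbol beneath it): 4/85 + 2/17 = 14/85; 14/85 + 22/85 = 36/85; 23/85 + 26/85 = 49/85; 36/85 + 49/85 = 1. Resulting codeword lengths (in the order the probabilities were given): (3, 3, 2, 2, 2). L_avg = sum(p_i * l_i) = 4/85*3 + 2/17*3 + 23/85*2 + 26/85*2 + 22/85*2 = 184/85 = 2.1647

2.1647 bits


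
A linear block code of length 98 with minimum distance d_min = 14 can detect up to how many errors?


Detection capability = d_min - 1 = 14 - 1 = 13

13 errors


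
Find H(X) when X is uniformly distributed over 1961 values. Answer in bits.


H = log2(n) = log2(1961) = 10.9374

10.9374 bits


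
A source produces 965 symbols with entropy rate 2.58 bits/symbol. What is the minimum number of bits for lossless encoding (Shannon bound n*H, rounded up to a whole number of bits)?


Minimum bits >= n * H = 965 * 2.58 = 2489.7, rounded up to a whole number of bits = 2490

2490 bits


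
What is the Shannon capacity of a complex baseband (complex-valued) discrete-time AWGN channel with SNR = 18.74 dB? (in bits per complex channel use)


SNR_linear = 10^(18.74/10) = 74.817; C = log2(1 + SNR_linear) = log2(1 + 74.817) = 6.2444

6.2444 bits/channel use


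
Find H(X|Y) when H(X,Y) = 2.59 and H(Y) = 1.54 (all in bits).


H(X|Y) = H(X,Y) - H(Y) = 2.59 - 1.54 = 1.05

1.05 bits


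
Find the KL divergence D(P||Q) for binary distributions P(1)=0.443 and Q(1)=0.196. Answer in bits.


KL = p*log2(p/q) + (1-p)*log2((1-p)/(1-q)) = 0.443*log2(0.443/0.196) + 0.557*log2(0.557/0.804) = 0.2262

0.2262 bits
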